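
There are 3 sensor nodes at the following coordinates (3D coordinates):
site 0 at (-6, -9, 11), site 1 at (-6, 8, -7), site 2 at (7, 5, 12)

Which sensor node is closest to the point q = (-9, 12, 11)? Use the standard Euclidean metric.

site 2

Compare squared distances (the ordering matches that of the actual distances):
d²(q, site 0) = (-9−(-6))² + (12−(-9))² + (11−11)² = 9 + 441 + 0 = 450
d²(q, site 1) = (-9−(-6))² + (12−8)² + (11−(-7))² = 9 + 16 + 324 = 349
d²(q, site 2) = (-9−7)² + (12−5)² + (11−12)² = 256 + 49 + 1 = 306
site 2 is nearest.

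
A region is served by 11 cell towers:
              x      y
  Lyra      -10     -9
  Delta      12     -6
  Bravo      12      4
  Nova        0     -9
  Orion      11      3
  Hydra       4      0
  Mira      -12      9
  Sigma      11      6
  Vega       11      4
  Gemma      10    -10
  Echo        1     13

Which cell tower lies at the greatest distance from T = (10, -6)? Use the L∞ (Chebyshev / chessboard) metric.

d(T, Lyra) = max(20, 3) = 20
d(T, Delta) = max(2, 0) = 2
d(T, Bravo) = max(2, 10) = 10
d(T, Nova) = max(10, 3) = 10
d(T, Orion) = max(1, 9) = 9
d(T, Hydra) = max(6, 6) = 6
d(T, Mira) = max(22, 15) = 22
d(T, Sigma) = max(1, 12) = 12
d(T, Vega) = max(1, 10) = 10
d(T, Gemma) = max(0, 4) = 4
d(T, Echo) = max(9, 19) = 19
The largest is to Mira.

Mira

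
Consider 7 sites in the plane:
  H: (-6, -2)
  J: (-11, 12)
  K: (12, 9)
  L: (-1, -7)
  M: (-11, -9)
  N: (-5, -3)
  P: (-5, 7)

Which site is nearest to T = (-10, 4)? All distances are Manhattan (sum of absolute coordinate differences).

d(T,H) = |-10−(-6)| + |4−(-2)| = 4 + 6 = 10
d(T,J) = |-10−(-11)| + |4−12| = 1 + 8 = 9
d(T,K) = |-10−12| + |4−9| = 22 + 5 = 27
d(T,L) = |-10−(-1)| + |4−(-7)| = 9 + 11 = 20
d(T,M) = |-10−(-11)| + |4−(-9)| = 1 + 13 = 14
d(T,N) = |-10−(-5)| + |4−(-3)| = 5 + 7 = 12
d(T,P) = |-10−(-5)| + |4−7| = 5 + 3 = 8
The smallest is to P, so T lies in the Voronoi region of P.

P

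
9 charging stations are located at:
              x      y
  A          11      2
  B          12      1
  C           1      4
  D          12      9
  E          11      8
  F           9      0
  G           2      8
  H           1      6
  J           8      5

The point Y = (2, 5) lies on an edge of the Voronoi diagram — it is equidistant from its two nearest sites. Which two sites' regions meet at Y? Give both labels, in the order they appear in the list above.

Squared distances from Y to each site:
|YA|² = 81 + 9 = 90
|YB|² = 100 + 16 = 116
|YC|² = 1 + 1 = 2
|YD|² = 100 + 16 = 116
|YE|² = 81 + 9 = 90
|YF|² = 49 + 25 = 74
|YG|² = 0 + 9 = 9
|YH|² = 1 + 1 = 2
|YJ|² = 36 + 0 = 36
Y is equidistant from C and H (both at squared distance 2), and every other site is strictly farther — so Y lies on the C–H Voronoi edge.

C and H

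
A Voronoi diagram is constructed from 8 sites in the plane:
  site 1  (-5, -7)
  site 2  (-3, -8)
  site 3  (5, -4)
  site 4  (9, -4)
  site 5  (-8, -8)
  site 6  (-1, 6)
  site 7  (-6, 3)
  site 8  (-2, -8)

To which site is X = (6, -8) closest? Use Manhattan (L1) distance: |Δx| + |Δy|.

site 3

d(X, site 1) = 11 + 1 = 12
d(X, site 2) = 9 + 0 = 9
d(X, site 3) = 1 + 4 = 5
d(X, site 4) = 3 + 4 = 7
d(X, site 5) = 14 + 0 = 14
d(X, site 6) = 7 + 14 = 21
d(X, site 7) = 12 + 11 = 23
d(X, site 8) = 8 + 0 = 8
Minimum is at site 3.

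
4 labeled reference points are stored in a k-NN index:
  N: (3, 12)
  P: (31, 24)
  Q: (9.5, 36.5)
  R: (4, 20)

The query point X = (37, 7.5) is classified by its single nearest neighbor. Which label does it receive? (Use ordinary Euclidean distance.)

Since √ is increasing, it suffices to compare squared distances:
|XN|² = (37−3)² + (7.5−12)² = 1156 + 20.25 = 1176.25
|XP|² = (37−31)² + (7.5−24)² = 36 + 272.25 = 308.25
|XQ|² = (37−9.5)² + (7.5−36.5)² = 756.25 + 841 = 1597.25
|XR|² = (37−4)² + (7.5−20)² = 1089 + 156.25 = 1245.25
Minimum is at P.

P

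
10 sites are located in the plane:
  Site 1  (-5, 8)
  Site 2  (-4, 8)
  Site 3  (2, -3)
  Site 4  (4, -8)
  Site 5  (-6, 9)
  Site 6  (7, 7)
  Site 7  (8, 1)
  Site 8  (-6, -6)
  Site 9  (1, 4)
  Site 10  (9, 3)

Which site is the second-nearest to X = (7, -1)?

Site 10

Since √ is increasing, it suffices to compare squared distances:
d²(X, Site 1) = 144 + 81 = 225
d²(X, Site 2) = 121 + 81 = 202
d²(X, Site 3) = 25 + 4 = 29
d²(X, Site 4) = 9 + 49 = 58
d²(X, Site 5) = 169 + 100 = 269
d²(X, Site 6) = 0 + 64 = 64
d²(X, Site 7) = 1 + 4 = 5
d²(X, Site 8) = 169 + 25 = 194
d²(X, Site 9) = 36 + 25 = 61
d²(X, Site 10) = 4 + 16 = 20
Sorted ascending: Site 7, Site 10, Site 3, … — the second-nearest is Site 10.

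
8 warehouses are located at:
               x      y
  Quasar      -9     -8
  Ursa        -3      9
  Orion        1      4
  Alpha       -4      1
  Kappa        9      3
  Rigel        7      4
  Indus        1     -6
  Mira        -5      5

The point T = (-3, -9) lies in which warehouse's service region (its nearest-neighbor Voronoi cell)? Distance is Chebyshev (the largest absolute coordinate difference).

d(T, Quasar) = max(6, 1) = 6
d(T, Ursa) = max(0, 18) = 18
d(T, Orion) = max(4, 13) = 13
d(T, Alpha) = max(1, 10) = 10
d(T, Kappa) = max(12, 12) = 12
d(T, Rigel) = max(10, 13) = 13
d(T, Indus) = max(4, 3) = 4
d(T, Mira) = max(2, 14) = 14
Indus is nearest.

Indus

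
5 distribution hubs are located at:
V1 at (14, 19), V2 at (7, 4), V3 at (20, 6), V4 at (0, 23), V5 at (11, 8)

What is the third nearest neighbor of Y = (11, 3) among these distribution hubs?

Compare squared distances (the ordering matches that of the actual distances):
|YV1|² = (11−14)² + (3−19)² = 9 + 256 = 265
|YV2|² = (11−7)² + (3−4)² = 16 + 1 = 17
|YV3|² = (11−20)² + (3−6)² = 81 + 9 = 90
|YV4|² = (11−0)² + (3−23)² = 121 + 400 = 521
|YV5|² = (11−11)² + (3−8)² = 0 + 25 = 25
Sorted ascending: V2, V5, V3, V1, … — the third-nearest is V3.

V3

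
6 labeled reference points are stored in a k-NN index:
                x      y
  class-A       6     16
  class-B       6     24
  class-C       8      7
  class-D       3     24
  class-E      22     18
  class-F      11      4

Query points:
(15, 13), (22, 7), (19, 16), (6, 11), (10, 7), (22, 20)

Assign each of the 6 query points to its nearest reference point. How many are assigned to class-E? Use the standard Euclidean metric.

(15, 13) — d² to each: class-A:90, class-B:202, class-C:85, class-D:265, class-E:74, class-F:97 → nearest is class-E
(22, 7) — d² to each: class-A:337, class-B:545, class-C:196, class-D:650, class-E:121, class-F:130 → nearest is class-E
(19, 16) — d² to each: class-A:169, class-B:233, class-C:202, class-D:320, class-E:13, class-F:208 → nearest is class-E
(6, 11) — d² to each: class-A:25, class-B:169, class-C:20, class-D:178, class-E:305, class-F:74 → nearest is class-C
(10, 7) — d² to each: class-A:97, class-B:305, class-C:4, class-D:338, class-E:265, class-F:10 → nearest is class-C
(22, 20) — d² to each: class-A:272, class-B:272, class-C:365, class-D:377, class-E:4, class-F:377 → nearest is class-E
4 of the 6 points have class-E as nearest.

4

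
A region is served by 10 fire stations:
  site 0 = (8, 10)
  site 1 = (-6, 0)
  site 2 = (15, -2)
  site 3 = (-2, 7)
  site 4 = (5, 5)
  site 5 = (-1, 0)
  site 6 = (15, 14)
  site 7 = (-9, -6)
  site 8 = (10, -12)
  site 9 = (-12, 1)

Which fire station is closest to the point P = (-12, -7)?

Compare squared distances (the ordering matches that of the actual distances):
d²(P, site 0) = 400 + 289 = 689
d²(P, site 1) = 36 + 49 = 85
d²(P, site 2) = 729 + 25 = 754
d²(P, site 3) = 100 + 196 = 296
d²(P, site 4) = 289 + 144 = 433
d²(P, site 5) = 121 + 49 = 170
d²(P, site 6) = 729 + 441 = 1170
d²(P, site 7) = 9 + 1 = 10
d²(P, site 8) = 484 + 25 = 509
d²(P, site 9) = 0 + 64 = 64
Minimum is at site 7.

site 7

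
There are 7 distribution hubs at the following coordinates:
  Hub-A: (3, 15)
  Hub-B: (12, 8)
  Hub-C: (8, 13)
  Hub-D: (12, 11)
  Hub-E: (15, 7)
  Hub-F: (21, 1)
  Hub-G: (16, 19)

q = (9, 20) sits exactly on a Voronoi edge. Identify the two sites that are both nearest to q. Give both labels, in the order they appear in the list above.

Hub-C and Hub-G

Squared distances from q to each site:
d²(q, Hub-A) = (9−3)² + (20−15)² = 36 + 25 = 61
d²(q, Hub-B) = (9−12)² + (20−8)² = 9 + 144 = 153
d²(q, Hub-C) = (9−8)² + (20−13)² = 1 + 49 = 50
d²(q, Hub-D) = (9−12)² + (20−11)² = 9 + 81 = 90
d²(q, Hub-E) = (9−15)² + (20−7)² = 36 + 169 = 205
d²(q, Hub-F) = (9−21)² + (20−1)² = 144 + 361 = 505
d²(q, Hub-G) = (9−16)² + (20−19)² = 49 + 1 = 50
q is equidistant from Hub-C and Hub-G (both at squared distance 50), and every other site is strictly farther — so q lies on the Hub-C–Hub-G Voronoi edge.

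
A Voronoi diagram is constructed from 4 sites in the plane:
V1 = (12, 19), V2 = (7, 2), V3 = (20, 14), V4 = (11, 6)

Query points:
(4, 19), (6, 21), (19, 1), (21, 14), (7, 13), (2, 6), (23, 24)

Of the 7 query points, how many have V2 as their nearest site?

1

(4, 19) — d² to each: V1:64, V2:298, V3:281, V4:218 → nearest is V1
(6, 21) — d² to each: V1:40, V2:362, V3:245, V4:250 → nearest is V1
(19, 1) — d² to each: V1:373, V2:145, V3:170, V4:89 → nearest is V4
(21, 14) — d² to each: V1:106, V2:340, V3:1, V4:164 → nearest is V3
(7, 13) — d² to each: V1:61, V2:121, V3:170, V4:65 → nearest is V1
(2, 6) — d² to each: V1:269, V2:41, V3:388, V4:81 → nearest is V2
(23, 24) — d² to each: V1:146, V2:740, V3:109, V4:468 → nearest is V3
1 of the 7 points has V2 as nearest.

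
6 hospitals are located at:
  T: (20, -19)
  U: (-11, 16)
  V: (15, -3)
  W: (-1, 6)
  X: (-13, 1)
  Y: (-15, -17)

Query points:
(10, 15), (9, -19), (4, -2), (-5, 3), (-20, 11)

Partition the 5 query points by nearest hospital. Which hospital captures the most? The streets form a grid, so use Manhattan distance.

W

(10, 15) — d to each: T:44, U:22, V:23, W:20, X:37, Y:57 → nearest is W
(9, -19) — d to each: T:11, U:55, V:22, W:35, X:42, Y:26 → nearest is T
(4, -2) — d to each: T:33, U:33, V:12, W:13, X:20, Y:34 → nearest is V
(-5, 3) — d to each: T:47, U:19, V:26, W:7, X:10, Y:30 → nearest is W
(-20, 11) — d to each: T:70, U:14, V:49, W:24, X:17, Y:33 → nearest is U
Tally — T:1, U:1, V:1, W:2. W captures the most (2).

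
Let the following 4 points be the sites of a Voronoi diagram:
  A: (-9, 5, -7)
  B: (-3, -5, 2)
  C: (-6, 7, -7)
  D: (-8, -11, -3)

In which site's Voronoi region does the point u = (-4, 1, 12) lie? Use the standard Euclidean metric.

B

Squared Euclidean distances:
|uA|² = (-4−(-9))² + (1−5)² + (12−(-7))² = 25 + 16 + 361 = 402
|uB|² = (-4−(-3))² + (1−(-5))² + (12−2)² = 1 + 36 + 100 = 137
|uC|² = (-4−(-6))² + (1−7)² + (12−(-7))² = 4 + 36 + 361 = 401
|uD|² = (-4−(-8))² + (1−(-11))² + (12−(-3))² = 16 + 144 + 225 = 385
B is nearest.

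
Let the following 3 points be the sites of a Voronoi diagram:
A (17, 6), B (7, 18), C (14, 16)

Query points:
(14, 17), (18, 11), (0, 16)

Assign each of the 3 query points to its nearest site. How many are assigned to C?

1

(14, 17) — d² to each: A:130, B:50, C:1 → nearest is C
(18, 11) — d² to each: A:26, B:170, C:41 → nearest is A
(0, 16) — d² to each: A:389, B:53, C:196 → nearest is B
1 of the 3 points has C as nearest.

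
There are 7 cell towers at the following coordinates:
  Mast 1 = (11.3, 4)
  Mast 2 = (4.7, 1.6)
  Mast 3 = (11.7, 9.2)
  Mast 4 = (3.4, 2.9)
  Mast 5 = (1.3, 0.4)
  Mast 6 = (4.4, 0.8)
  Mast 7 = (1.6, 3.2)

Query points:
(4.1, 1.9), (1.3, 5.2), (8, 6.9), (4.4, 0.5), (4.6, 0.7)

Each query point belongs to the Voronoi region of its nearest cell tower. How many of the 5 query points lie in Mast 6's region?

(4.1, 1.9) — d² to each: Mast 1:56.25, Mast 2:0.45, Mast 3:111.05, Mast 4:1.49, Mast 5:10.09, Mast 6:1.3, Mast 7:7.94 → nearest is Mast 2
(1.3, 5.2) — d² to each: Mast 1:101.44, Mast 2:24.52, Mast 3:124.16, Mast 4:9.7, Mast 5:23.04, Mast 6:28.97, Mast 7:4.09 → nearest is Mast 7
(8, 6.9) — d² to each: Mast 1:19.3, Mast 2:38.98, Mast 3:18.98, Mast 4:37.16, Mast 5:87.14, Mast 6:50.17, Mast 7:54.65 → nearest is Mast 3
(4.4, 0.5) — d² to each: Mast 1:59.86, Mast 2:1.3, Mast 3:128.98, Mast 4:6.76, Mast 5:9.62, Mast 6:0.09, Mast 7:15.13 → nearest is Mast 6
(4.6, 0.7) — d² to each: Mast 1:55.78, Mast 2:0.82, Mast 3:122.66, Mast 4:6.28, Mast 5:10.98, Mast 6:0.05, Mast 7:15.25 → nearest is Mast 6
2 of the 5 points have Mast 6 as nearest.

2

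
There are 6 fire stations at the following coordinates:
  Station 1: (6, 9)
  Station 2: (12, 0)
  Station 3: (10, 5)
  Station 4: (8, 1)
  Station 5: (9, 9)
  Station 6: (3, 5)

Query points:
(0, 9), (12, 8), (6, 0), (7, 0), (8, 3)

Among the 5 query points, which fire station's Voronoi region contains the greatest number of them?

Station 4

(0, 9) — d² to each: Station 1:36, Station 2:225, Station 3:116, Station 4:128, Station 5:81, Station 6:25 → nearest is Station 6
(12, 8) — d² to each: Station 1:37, Station 2:64, Station 3:13, Station 4:65, Station 5:10, Station 6:90 → nearest is Station 5
(6, 0) — d² to each: Station 1:81, Station 2:36, Station 3:41, Station 4:5, Station 5:90, Station 6:34 → nearest is Station 4
(7, 0) — d² to each: Station 1:82, Station 2:25, Station 3:34, Station 4:2, Station 5:85, Station 6:41 → nearest is Station 4
(8, 3) — d² to each: Station 1:40, Station 2:25, Station 3:8, Station 4:4, Station 5:37, Station 6:29 → nearest is Station 4
Tally — Station 4:3, Station 5:1, Station 6:1. Station 4 captures the most (3).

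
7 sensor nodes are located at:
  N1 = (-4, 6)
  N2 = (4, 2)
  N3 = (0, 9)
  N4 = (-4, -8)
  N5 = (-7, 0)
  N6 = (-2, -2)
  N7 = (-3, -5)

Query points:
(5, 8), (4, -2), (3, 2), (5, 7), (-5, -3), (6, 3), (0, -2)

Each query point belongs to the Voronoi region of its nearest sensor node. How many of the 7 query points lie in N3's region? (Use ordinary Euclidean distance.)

1

(5, 8) — d² to each: N1:85, N2:37, N3:26, N4:337, N5:208, N6:149, N7:233 → nearest is N3
(4, -2) — d² to each: N1:128, N2:16, N3:137, N4:100, N5:125, N6:36, N7:58 → nearest is N2
(3, 2) — d² to each: N1:65, N2:1, N3:58, N4:149, N5:104, N6:41, N7:85 → nearest is N2
(5, 7) — d² to each: N1:82, N2:26, N3:29, N4:306, N5:193, N6:130, N7:208 → nearest is N2
(-5, -3) — d² to each: N1:82, N2:106, N3:169, N4:26, N5:13, N6:10, N7:8 → nearest is N7
(6, 3) — d² to each: N1:109, N2:5, N3:72, N4:221, N5:178, N6:89, N7:145 → nearest is N2
(0, -2) — d² to each: N1:80, N2:32, N3:121, N4:52, N5:53, N6:4, N7:18 → nearest is N6
1 of the 7 points has N3 as nearest.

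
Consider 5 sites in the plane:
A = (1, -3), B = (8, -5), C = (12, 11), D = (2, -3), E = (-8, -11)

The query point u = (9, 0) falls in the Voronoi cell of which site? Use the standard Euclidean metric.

Compare squared distances (the ordering matches that of the actual distances):
|uA|² = 64 + 9 = 73
|uB|² = 1 + 25 = 26
|uC|² = 9 + 121 = 130
|uD|² = 49 + 9 = 58
|uE|² = 289 + 121 = 410
The smallest is to B, so u lies in the Voronoi region of B.

B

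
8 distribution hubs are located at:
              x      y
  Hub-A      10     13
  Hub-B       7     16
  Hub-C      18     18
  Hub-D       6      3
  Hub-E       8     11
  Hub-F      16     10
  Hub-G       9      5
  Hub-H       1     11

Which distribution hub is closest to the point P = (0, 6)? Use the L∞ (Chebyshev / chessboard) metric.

Hub-H

d(P, Hub-A) = max(10, 7) = 10
d(P, Hub-B) = max(7, 10) = 10
d(P, Hub-C) = max(18, 12) = 18
d(P, Hub-D) = max(6, 3) = 6
d(P, Hub-E) = max(8, 5) = 8
d(P, Hub-F) = max(16, 4) = 16
d(P, Hub-G) = max(9, 1) = 9
d(P, Hub-H) = max(1, 5) = 5
The smallest is to Hub-H, so P lies in the Voronoi region of Hub-H.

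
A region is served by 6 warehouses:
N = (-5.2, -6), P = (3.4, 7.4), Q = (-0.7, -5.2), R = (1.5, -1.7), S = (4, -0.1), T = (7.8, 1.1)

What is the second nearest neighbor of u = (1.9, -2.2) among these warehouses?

Compare squared distances (the ordering matches that of the actual distances):
|uN|² = (1.9−(-5.2))² + (-2.2−(-6))² = 50.41 + 14.44 = 64.85
|uP|² = (1.9−3.4)² + (-2.2−7.4)² = 2.25 + 92.16 = 94.41
|uQ|² = (1.9−(-0.7))² + (-2.2−(-5.2))² = 6.76 + 9 = 15.76
|uR|² = (1.9−1.5)² + (-2.2−(-1.7))² = 0.16 + 0.25 = 0.41
|uS|² = (1.9−4)² + (-2.2−(-0.1))² = 4.41 + 4.41 = 8.82
|uT|² = (1.9−7.8)² + (-2.2−1.1)² = 34.81 + 10.89 = 45.7
Sorted ascending: R, S, Q, … — the second-nearest is S.

S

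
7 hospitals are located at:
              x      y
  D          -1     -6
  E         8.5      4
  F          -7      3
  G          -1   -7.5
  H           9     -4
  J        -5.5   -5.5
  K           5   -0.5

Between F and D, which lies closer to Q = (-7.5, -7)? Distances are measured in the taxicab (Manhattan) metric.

d(Q,F) = |-7.5−(-7)| + |-7−3| = 0.5 + 10 = 10.5
d(Q,D) = |-7.5−(-1)| + |-7−(-6)| = 6.5 + 1 = 7.5
10.5 > 7.5, so D is closer.

D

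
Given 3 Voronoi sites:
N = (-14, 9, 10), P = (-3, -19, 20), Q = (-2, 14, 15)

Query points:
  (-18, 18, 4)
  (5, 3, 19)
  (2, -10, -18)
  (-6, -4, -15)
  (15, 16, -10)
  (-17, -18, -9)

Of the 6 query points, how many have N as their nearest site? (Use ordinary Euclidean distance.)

3

(-18, 18, 4) — d² to each: N:133, P:1850, Q:393 → nearest is N
(5, 3, 19) — d² to each: N:478, P:549, Q:186 → nearest is Q
(2, -10, -18) — d² to each: N:1401, P:1550, Q:1681 → nearest is N
(-6, -4, -15) — d² to each: N:858, P:1459, Q:1240 → nearest is N
(15, 16, -10) — d² to each: N:1290, P:2449, Q:918 → nearest is Q
(-17, -18, -9) — d² to each: N:1099, P:1038, Q:1825 → nearest is P
3 of the 6 points have N as nearest.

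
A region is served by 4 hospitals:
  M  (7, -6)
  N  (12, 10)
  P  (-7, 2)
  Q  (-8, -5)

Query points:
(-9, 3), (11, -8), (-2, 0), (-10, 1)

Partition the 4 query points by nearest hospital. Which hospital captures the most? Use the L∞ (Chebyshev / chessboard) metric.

(-9, 3) — d to each: M:16, N:21, P:2, Q:8 → nearest is P
(11, -8) — d to each: M:4, N:18, P:18, Q:19 → nearest is M
(-2, 0) — d to each: M:9, N:14, P:5, Q:6 → nearest is P
(-10, 1) — d to each: M:17, N:22, P:3, Q:6 → nearest is P
Tally — M:1, P:3. P captures the most (3).

P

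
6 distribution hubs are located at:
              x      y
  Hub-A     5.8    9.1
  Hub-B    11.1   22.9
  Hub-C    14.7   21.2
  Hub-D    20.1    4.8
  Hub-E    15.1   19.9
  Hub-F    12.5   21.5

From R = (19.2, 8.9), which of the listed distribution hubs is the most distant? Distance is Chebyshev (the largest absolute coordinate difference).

d(R, Hub-A) = max(13.4, 0.2) = 13.4
d(R, Hub-B) = max(8.1, 14) = 14
d(R, Hub-C) = max(4.5, 12.3) = 12.3
d(R, Hub-D) = max(0.9, 4.1) = 4.1
d(R, Hub-E) = max(4.1, 11) = 11
d(R, Hub-F) = max(6.7, 12.6) = 12.6
The largest is to Hub-B.

Hub-B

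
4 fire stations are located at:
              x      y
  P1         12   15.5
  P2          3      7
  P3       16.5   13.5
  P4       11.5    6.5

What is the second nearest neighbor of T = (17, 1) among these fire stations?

P3

Squared Euclidean distances:
|TP1|² = 25 + 210.25 = 235.25
|TP2|² = 196 + 36 = 232
|TP3|² = 0.25 + 156.25 = 156.5
|TP4|² = 30.25 + 30.25 = 60.5
Sorted ascending: P4, P3, P2, … — the second-nearest is P3.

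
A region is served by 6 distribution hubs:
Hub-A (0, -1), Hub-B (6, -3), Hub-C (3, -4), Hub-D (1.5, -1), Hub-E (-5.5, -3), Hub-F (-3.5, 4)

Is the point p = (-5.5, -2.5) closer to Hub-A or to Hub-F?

Hub-A

Compare squared distances:
d²(p, Hub-A) = (-5.5−0)² + (-2.5−(-1))² = 30.25 + 2.25 = 32.5
d²(p, Hub-F) = (-5.5−(-3.5))² + (-2.5−4)² = 4 + 42.25 = 46.25
32.5 < 46.25, so Hub-A is closer.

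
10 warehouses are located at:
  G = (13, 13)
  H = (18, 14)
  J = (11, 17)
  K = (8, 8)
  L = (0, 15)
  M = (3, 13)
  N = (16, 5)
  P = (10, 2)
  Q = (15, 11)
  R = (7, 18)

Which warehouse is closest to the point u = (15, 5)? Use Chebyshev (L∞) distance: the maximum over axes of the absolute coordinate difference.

d(u,G) = max(2, 8) = 8
d(u,H) = max(3, 9) = 9
d(u,J) = max(4, 12) = 12
d(u,K) = max(7, 3) = 7
d(u,L) = max(15, 10) = 15
d(u,M) = max(12, 8) = 12
d(u,N) = max(1, 0) = 1
d(u,P) = max(5, 3) = 5
d(u,Q) = max(0, 6) = 6
d(u,R) = max(8, 13) = 13
Minimum is at N.

N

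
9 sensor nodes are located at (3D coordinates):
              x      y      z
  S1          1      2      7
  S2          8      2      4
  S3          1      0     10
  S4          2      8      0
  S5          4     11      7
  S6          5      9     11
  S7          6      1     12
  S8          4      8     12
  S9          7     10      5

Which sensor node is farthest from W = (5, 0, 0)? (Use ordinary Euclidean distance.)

Compare squared distances (the ordering matches that of the actual distances):
|WS1|² = 16 + 4 + 49 = 69
|WS2|² = 9 + 4 + 16 = 29
|WS3|² = 16 + 0 + 100 = 116
|WS4|² = 9 + 64 + 0 = 73
|WS5|² = 1 + 121 + 49 = 171
|WS6|² = 0 + 81 + 121 = 202
|WS7|² = 1 + 1 + 144 = 146
|WS8|² = 1 + 64 + 144 = 209
|WS9|² = 4 + 100 + 25 = 129
The largest is to S8.

S8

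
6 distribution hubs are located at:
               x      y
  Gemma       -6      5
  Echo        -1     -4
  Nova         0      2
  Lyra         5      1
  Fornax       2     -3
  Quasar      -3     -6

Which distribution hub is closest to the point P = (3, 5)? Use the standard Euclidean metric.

Compare squared distances (the ordering matches that of the actual distances):
d²(P, Gemma) = (3−(-6))² + (5−5)² = 81 + 0 = 81
d²(P, Echo) = (3−(-1))² + (5−(-4))² = 16 + 81 = 97
d²(P, Nova) = (3−0)² + (5−2)² = 9 + 9 = 18
d²(P, Lyra) = (3−5)² + (5−1)² = 4 + 16 = 20
d²(P, Fornax) = (3−2)² + (5−(-3))² = 1 + 64 = 65
d²(P, Quasar) = (3−(-3))² + (5−(-6))² = 36 + 121 = 157
Minimum is at Nova.

Nova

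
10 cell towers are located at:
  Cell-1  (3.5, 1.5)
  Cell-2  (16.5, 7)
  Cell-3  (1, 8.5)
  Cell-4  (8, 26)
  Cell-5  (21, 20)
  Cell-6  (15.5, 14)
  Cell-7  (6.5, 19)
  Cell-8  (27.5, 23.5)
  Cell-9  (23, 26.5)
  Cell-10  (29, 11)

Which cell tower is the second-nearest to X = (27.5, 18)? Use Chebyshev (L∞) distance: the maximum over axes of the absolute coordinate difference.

Cell-5

d(X, Cell-1) = max(24, 16.5) = 24
d(X, Cell-2) = max(11, 11) = 11
d(X, Cell-3) = max(26.5, 9.5) = 26.5
d(X, Cell-4) = max(19.5, 8) = 19.5
d(X, Cell-5) = max(6.5, 2) = 6.5
d(X, Cell-6) = max(12, 4) = 12
d(X, Cell-7) = max(21, 1) = 21
d(X, Cell-8) = max(0, 5.5) = 5.5
d(X, Cell-9) = max(4.5, 8.5) = 8.5
d(X, Cell-10) = max(1.5, 7) = 7
Sorted ascending: Cell-8, Cell-5, Cell-10, … — the second-nearest is Cell-5.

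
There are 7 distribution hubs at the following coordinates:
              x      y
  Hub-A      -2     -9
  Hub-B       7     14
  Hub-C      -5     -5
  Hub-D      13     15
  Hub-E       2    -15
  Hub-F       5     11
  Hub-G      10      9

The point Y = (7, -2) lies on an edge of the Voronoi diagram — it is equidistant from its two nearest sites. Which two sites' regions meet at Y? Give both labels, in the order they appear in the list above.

Hub-A and Hub-G

Squared distances from Y to each site:
d²(Y, Hub-A) = (7−(-2))² + (-2−(-9))² = 81 + 49 = 130
d²(Y, Hub-B) = (7−7)² + (-2−14)² = 0 + 256 = 256
d²(Y, Hub-C) = (7−(-5))² + (-2−(-5))² = 144 + 9 = 153
d²(Y, Hub-D) = (7−13)² + (-2−15)² = 36 + 289 = 325
d²(Y, Hub-E) = (7−2)² + (-2−(-15))² = 25 + 169 = 194
d²(Y, Hub-F) = (7−5)² + (-2−11)² = 4 + 169 = 173
d²(Y, Hub-G) = (7−10)² + (-2−9)² = 9 + 121 = 130
Y is equidistant from Hub-A and Hub-G (both at squared distance 130), and every other site is strictly farther — so Y lies on the Hub-A–Hub-G Voronoi edge.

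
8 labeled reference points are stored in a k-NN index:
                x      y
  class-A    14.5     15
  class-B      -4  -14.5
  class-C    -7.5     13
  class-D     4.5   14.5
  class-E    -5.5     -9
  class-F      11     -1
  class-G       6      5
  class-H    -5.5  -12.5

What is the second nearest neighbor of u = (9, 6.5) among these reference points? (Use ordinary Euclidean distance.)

Squared Euclidean distances:
d²(u, class-A) = (9−14.5)² + (6.5−15)² = 30.25 + 72.25 = 102.5
d²(u, class-B) = (9−(-4))² + (6.5−(-14.5))² = 169 + 441 = 610
d²(u, class-C) = (9−(-7.5))² + (6.5−13)² = 272.25 + 42.25 = 314.5
d²(u, class-D) = (9−4.5)² + (6.5−14.5)² = 20.25 + 64 = 84.25
d²(u, class-E) = (9−(-5.5))² + (6.5−(-9))² = 210.25 + 240.25 = 450.5
d²(u, class-F) = (9−11)² + (6.5−(-1))² = 4 + 56.25 = 60.25
d²(u, class-G) = (9−6)² + (6.5−5)² = 9 + 2.25 = 11.25
d²(u, class-H) = (9−(-5.5))² + (6.5−(-12.5))² = 210.25 + 361 = 571.25
Sorted ascending: class-G, class-F, class-D, … — the second-nearest is class-F.

class-F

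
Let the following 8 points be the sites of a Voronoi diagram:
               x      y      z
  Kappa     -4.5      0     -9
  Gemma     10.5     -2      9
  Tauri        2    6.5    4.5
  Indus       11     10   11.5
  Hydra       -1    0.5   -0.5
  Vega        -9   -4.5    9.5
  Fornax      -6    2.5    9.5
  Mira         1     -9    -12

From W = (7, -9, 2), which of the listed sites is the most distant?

Indus

Compare squared distances (the ordering matches that of the actual distances):
d²(W, Kappa) = 132.25 + 81 + 121 = 334.25
d²(W, Gemma) = 12.25 + 49 + 49 = 110.25
d²(W, Tauri) = 25 + 240.25 + 6.25 = 271.5
d²(W, Indus) = 16 + 361 + 90.25 = 467.25
d²(W, Hydra) = 64 + 90.25 + 6.25 = 160.5
d²(W, Vega) = 256 + 20.25 + 56.25 = 332.5
d²(W, Fornax) = 169 + 132.25 + 56.25 = 357.5
d²(W, Mira) = 36 + 0 + 196 = 232
The largest is to Indus.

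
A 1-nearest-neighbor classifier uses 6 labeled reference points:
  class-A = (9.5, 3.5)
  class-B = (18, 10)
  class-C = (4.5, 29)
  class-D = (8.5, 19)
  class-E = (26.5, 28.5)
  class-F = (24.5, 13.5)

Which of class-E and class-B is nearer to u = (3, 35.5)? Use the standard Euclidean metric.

class-E

Compare squared distances:
d²(u, class-E) = (3−26.5)² + (35.5−28.5)² = 552.25 + 49 = 601.25
d²(u, class-B) = (3−18)² + (35.5−10)² = 225 + 650.25 = 875.25
601.25 < 875.25, so class-E is closer.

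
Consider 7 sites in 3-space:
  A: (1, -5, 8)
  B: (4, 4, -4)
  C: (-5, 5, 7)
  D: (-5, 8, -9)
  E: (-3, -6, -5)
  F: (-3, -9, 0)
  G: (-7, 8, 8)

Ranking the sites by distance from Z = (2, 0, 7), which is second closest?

C

Squared Euclidean distances:
|ZA|² = (2−1)² + (0−(-5))² + (7−8)² = 1 + 25 + 1 = 27
|ZB|² = (2−4)² + (0−4)² + (7−(-4))² = 4 + 16 + 121 = 141
|ZC|² = (2−(-5))² + (0−5)² + (7−7)² = 49 + 25 + 0 = 74
|ZD|² = (2−(-5))² + (0−8)² + (7−(-9))² = 49 + 64 + 256 = 369
|ZE|² = (2−(-3))² + (0−(-6))² + (7−(-5))² = 25 + 36 + 144 = 205
|ZF|² = (2−(-3))² + (0−(-9))² + (7−0)² = 25 + 81 + 49 = 155
|ZG|² = (2−(-7))² + (0−8)² + (7−8)² = 81 + 64 + 1 = 146
Sorted ascending: A, C, B, … — the second-nearest is C.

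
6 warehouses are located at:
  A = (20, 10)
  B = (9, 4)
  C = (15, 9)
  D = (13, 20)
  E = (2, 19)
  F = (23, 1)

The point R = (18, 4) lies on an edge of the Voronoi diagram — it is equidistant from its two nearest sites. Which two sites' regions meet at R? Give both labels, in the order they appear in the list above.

Squared distances from R to each site:
|RA|² = (18−20)² + (4−10)² = 4 + 36 = 40
|RB|² = (18−9)² + (4−4)² = 81 + 0 = 81
|RC|² = (18−15)² + (4−9)² = 9 + 25 = 34
|RD|² = (18−13)² + (4−20)² = 25 + 256 = 281
|RE|² = (18−2)² + (4−19)² = 256 + 225 = 481
|RF|² = (18−23)² + (4−1)² = 25 + 9 = 34
R is equidistant from C and F (both at squared distance 34), and every other site is strictly farther — so R lies on the C–F Voronoi edge.

C and F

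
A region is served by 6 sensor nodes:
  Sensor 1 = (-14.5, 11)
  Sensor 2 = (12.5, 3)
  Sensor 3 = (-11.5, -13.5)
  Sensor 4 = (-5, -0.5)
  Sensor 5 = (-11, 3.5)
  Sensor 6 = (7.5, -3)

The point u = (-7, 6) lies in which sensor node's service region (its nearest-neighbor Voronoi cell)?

Since √ is increasing, it suffices to compare squared distances:
d²(u, Sensor 1) = (-7−(-14.5))² + (6−11)² = 56.25 + 25 = 81.25
d²(u, Sensor 2) = (-7−12.5)² + (6−3)² = 380.25 + 9 = 389.25
d²(u, Sensor 3) = (-7−(-11.5))² + (6−(-13.5))² = 20.25 + 380.25 = 400.5
d²(u, Sensor 4) = (-7−(-5))² + (6−(-0.5))² = 4 + 42.25 = 46.25
d²(u, Sensor 5) = (-7−(-11))² + (6−3.5)² = 16 + 6.25 = 22.25
d²(u, Sensor 6) = (-7−7.5)² + (6−(-3))² = 210.25 + 81 = 291.25
Minimum is at Sensor 5.

Sensor 5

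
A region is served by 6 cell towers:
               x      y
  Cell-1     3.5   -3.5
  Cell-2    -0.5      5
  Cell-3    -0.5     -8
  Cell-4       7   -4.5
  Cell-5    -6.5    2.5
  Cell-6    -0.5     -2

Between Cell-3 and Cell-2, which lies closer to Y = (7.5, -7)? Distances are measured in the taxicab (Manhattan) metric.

d(Y, Cell-3) = |7.5−(-0.5)| + |-7−(-8)| = 8 + 1 = 9
d(Y, Cell-2) = |7.5−(-0.5)| + |-7−5| = 8 + 12 = 20
9 < 20, so Cell-3 is closer.

Cell-3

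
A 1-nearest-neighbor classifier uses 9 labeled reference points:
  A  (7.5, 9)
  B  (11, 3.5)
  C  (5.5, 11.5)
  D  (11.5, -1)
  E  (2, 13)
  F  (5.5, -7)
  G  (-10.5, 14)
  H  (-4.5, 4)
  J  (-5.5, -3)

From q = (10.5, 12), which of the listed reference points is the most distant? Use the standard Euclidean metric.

J

Since √ is increasing, it suffices to compare squared distances:
|qA|² = (10.5−7.5)² + (12−9)² = 9 + 9 = 18
|qB|² = (10.5−11)² + (12−3.5)² = 0.25 + 72.25 = 72.5
|qC|² = (10.5−5.5)² + (12−11.5)² = 25 + 0.25 = 25.25
|qD|² = (10.5−11.5)² + (12−(-1))² = 1 + 169 = 170
|qE|² = (10.5−2)² + (12−13)² = 72.25 + 1 = 73.25
|qF|² = (10.5−5.5)² + (12−(-7))² = 25 + 361 = 386
|qG|² = (10.5−(-10.5))² + (12−14)² = 441 + 4 = 445
|qH|² = (10.5−(-4.5))² + (12−4)² = 225 + 64 = 289
|qJ|² = (10.5−(-5.5))² + (12−(-3))² = 256 + 225 = 481
The largest is to J.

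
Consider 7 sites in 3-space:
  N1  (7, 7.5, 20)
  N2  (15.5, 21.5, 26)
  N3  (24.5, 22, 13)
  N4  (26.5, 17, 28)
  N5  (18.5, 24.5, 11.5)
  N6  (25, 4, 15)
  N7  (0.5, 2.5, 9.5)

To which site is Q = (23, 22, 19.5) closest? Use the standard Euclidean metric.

N3

Since √ is increasing, it suffices to compare squared distances:
|QN1|² = (23−7)² + (22−7.5)² + (19.5−20)² = 256 + 210.25 + 0.25 = 466.5
|QN2|² = (23−15.5)² + (22−21.5)² + (19.5−26)² = 56.25 + 0.25 + 42.25 = 98.75
|QN3|² = (23−24.5)² + (22−22)² + (19.5−13)² = 2.25 + 0 + 42.25 = 44.5
|QN4|² = (23−26.5)² + (22−17)² + (19.5−28)² = 12.25 + 25 + 72.25 = 109.5
|QN5|² = (23−18.5)² + (22−24.5)² + (19.5−11.5)² = 20.25 + 6.25 + 64 = 90.5
|QN6|² = (23−25)² + (22−4)² + (19.5−15)² = 4 + 324 + 20.25 = 348.25
|QN7|² = (23−0.5)² + (22−2.5)² + (19.5−9.5)² = 506.25 + 380.25 + 100 = 986.5
N3 is nearest.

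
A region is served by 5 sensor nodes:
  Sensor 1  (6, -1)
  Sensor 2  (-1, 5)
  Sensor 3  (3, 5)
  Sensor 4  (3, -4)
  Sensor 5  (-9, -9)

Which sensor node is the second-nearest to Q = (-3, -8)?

Sensor 4

Compare squared distances (the ordering matches that of the actual distances):
d²(Q, Sensor 1) = (-3−6)² + (-8−(-1))² = 81 + 49 = 130
d²(Q, Sensor 2) = (-3−(-1))² + (-8−5)² = 4 + 169 = 173
d²(Q, Sensor 3) = (-3−3)² + (-8−5)² = 36 + 169 = 205
d²(Q, Sensor 4) = (-3−3)² + (-8−(-4))² = 36 + 16 = 52
d²(Q, Sensor 5) = (-3−(-9))² + (-8−(-9))² = 36 + 1 = 37
Sorted ascending: Sensor 5, Sensor 4, Sensor 1, … — the second-nearest is Sensor 4.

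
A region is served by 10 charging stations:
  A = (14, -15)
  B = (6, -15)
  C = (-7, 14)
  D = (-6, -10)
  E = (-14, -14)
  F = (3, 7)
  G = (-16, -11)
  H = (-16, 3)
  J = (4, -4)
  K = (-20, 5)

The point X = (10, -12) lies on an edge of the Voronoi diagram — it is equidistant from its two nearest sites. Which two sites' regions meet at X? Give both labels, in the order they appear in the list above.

A and B

Squared distances from X to each site:
|XA|² = 16 + 9 = 25
|XB|² = 16 + 9 = 25
|XC|² = 289 + 676 = 965
|XD|² = 256 + 4 = 260
|XE|² = 576 + 4 = 580
|XF|² = 49 + 361 = 410
|XG|² = 676 + 1 = 677
|XH|² = 676 + 225 = 901
|XJ|² = 36 + 64 = 100
|XK|² = 900 + 289 = 1189
X is equidistant from A and B (both at squared distance 25), and every other site is strictly farther — so X lies on the A–B Voronoi edge.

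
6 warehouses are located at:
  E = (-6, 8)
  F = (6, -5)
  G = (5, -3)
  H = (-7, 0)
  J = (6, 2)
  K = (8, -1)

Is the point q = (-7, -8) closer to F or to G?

Compare squared distances:
|qF|² = (-7−6)² + (-8−(-5))² = 169 + 9 = 178
|qG|² = (-7−5)² + (-8−(-3))² = 144 + 25 = 169
178 > 169, so G is closer.

G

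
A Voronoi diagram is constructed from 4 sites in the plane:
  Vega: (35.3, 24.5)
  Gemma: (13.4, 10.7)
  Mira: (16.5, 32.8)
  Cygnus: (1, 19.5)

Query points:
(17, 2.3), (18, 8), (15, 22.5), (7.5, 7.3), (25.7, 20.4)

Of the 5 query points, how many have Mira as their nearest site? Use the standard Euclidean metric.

(17, 2.3) — d² to each: Vega:827.73, Gemma:83.52, Mira:930.5, Cygnus:551.84 → nearest is Gemma
(18, 8) — d² to each: Vega:571.54, Gemma:28.45, Mira:617.29, Cygnus:421.25 → nearest is Gemma
(15, 22.5) — d² to each: Vega:416.09, Gemma:141.8, Mira:108.34, Cygnus:205 → nearest is Mira
(7.5, 7.3) — d² to each: Vega:1068.68, Gemma:46.37, Mira:731.25, Cygnus:191.09 → nearest is Gemma
(25.7, 20.4) — d² to each: Vega:108.97, Gemma:245.38, Mira:238.4, Cygnus:610.9 → nearest is Vega
1 of the 5 points has Mira as nearest.

1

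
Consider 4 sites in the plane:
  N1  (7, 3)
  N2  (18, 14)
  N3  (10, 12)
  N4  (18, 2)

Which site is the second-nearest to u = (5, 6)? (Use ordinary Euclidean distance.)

N3

Compare squared distances (the ordering matches that of the actual distances):
|uN1|² = (5−7)² + (6−3)² = 4 + 9 = 13
|uN2|² = (5−18)² + (6−14)² = 169 + 64 = 233
|uN3|² = (5−10)² + (6−12)² = 25 + 36 = 61
|uN4|² = (5−18)² + (6−2)² = 169 + 16 = 185
Sorted ascending: N1, N3, N4, … — the second-nearest is N3.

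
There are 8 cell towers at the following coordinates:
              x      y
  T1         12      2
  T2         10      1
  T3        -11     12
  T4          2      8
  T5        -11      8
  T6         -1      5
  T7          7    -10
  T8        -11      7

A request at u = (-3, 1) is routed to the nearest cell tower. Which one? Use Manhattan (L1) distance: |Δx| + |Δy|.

d(u,T1) = |-3−12| + |1−2| = 15 + 1 = 16
d(u,T2) = |-3−10| + |1−1| = 13 + 0 = 13
d(u,T3) = |-3−(-11)| + |1−12| = 8 + 11 = 19
d(u,T4) = |-3−2| + |1−8| = 5 + 7 = 12
d(u,T5) = |-3−(-11)| + |1−8| = 8 + 7 = 15
d(u,T6) = |-3−(-1)| + |1−5| = 2 + 4 = 6
d(u,T7) = |-3−7| + |1−(-10)| = 10 + 11 = 21
d(u,T8) = |-3−(-11)| + |1−7| = 8 + 6 = 14
T6 is nearest.

T6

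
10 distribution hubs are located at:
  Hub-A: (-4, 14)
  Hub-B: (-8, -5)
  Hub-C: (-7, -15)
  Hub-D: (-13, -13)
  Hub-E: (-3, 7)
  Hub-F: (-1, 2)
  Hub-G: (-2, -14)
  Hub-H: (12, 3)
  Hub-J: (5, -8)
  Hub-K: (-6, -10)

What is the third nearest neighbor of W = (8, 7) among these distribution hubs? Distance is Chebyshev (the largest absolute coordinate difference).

d(W, Hub-A) = max(12, 7) = 12
d(W, Hub-B) = max(16, 12) = 16
d(W, Hub-C) = max(15, 22) = 22
d(W, Hub-D) = max(21, 20) = 21
d(W, Hub-E) = max(11, 0) = 11
d(W, Hub-F) = max(9, 5) = 9
d(W, Hub-G) = max(10, 21) = 21
d(W, Hub-H) = max(4, 4) = 4
d(W, Hub-J) = max(3, 15) = 15
d(W, Hub-K) = max(14, 17) = 17
Sorted ascending: Hub-H, Hub-F, Hub-E, Hub-A, … — the third-nearest is Hub-E.

Hub-E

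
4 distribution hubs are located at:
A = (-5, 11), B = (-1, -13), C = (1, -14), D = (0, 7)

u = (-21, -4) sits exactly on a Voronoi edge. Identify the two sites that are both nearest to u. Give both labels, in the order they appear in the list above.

A and B

Squared distances from u to each site:
|uA|² = (-21−(-5))² + (-4−11)² = 256 + 225 = 481
|uB|² = (-21−(-1))² + (-4−(-13))² = 400 + 81 = 481
|uC|² = (-21−1)² + (-4−(-14))² = 484 + 100 = 584
|uD|² = (-21−0)² + (-4−7)² = 441 + 121 = 562
u is equidistant from A and B (both at squared distance 481), and every other site is strictly farther — so u lies on the A–B Voronoi edge.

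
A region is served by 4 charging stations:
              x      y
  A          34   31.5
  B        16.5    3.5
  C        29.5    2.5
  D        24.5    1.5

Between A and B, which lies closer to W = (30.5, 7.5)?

B

Compare squared distances:
|WA|² = (30.5−34)² + (7.5−31.5)² = 12.25 + 576 = 588.25
|WB|² = (30.5−16.5)² + (7.5−3.5)² = 196 + 16 = 212
588.25 > 212, so B is closer.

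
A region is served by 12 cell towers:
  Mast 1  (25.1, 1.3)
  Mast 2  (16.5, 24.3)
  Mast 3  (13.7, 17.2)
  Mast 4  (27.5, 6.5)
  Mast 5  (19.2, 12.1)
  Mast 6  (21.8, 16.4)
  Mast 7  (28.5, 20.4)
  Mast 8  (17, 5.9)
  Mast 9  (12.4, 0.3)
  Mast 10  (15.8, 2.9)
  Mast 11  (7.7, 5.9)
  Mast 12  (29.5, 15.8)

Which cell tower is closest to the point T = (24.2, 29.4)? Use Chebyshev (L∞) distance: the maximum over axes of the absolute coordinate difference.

d(T, Mast 1) = max(0.9, 28.1) = 28.1
d(T, Mast 2) = max(7.7, 5.1) = 7.7
d(T, Mast 3) = max(10.5, 12.2) = 12.2
d(T, Mast 4) = max(3.3, 22.9) = 22.9
d(T, Mast 5) = max(5, 17.3) = 17.3
d(T, Mast 6) = max(2.4, 13) = 13
d(T, Mast 7) = max(4.3, 9) = 9
d(T, Mast 8) = max(7.2, 23.5) = 23.5
d(T, Mast 9) = max(11.8, 29.1) = 29.1
d(T, Mast 10) = max(8.4, 26.5) = 26.5
d(T, Mast 11) = max(16.5, 23.5) = 23.5
d(T, Mast 12) = max(5.3, 13.6) = 13.6
Minimum is at Mast 2.

Mast 2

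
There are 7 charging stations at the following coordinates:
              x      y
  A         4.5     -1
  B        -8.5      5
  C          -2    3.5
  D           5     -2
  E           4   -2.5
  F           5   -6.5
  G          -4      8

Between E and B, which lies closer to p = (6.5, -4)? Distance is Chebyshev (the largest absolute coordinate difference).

E

d(p,E) = max(2.5, 1.5) = 2.5
d(p,B) = max(15, 9) = 15
2.5 < 15, so E is closer.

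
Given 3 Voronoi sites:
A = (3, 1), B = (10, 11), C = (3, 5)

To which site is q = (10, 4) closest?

Since √ is increasing, it suffices to compare squared distances:
|qA|² = (10−3)² + (4−1)² = 49 + 9 = 58
|qB|² = (10−10)² + (4−11)² = 0 + 49 = 49
|qC|² = (10−3)² + (4−5)² = 49 + 1 = 50
B is nearest.

B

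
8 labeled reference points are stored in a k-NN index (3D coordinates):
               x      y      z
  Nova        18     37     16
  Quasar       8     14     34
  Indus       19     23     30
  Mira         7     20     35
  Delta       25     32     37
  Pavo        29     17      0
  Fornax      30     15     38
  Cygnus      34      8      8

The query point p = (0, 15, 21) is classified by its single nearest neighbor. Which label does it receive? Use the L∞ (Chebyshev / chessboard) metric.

Quasar

d(p, Nova) = max(18, 22, 5) = 22
d(p, Quasar) = max(8, 1, 13) = 13
d(p, Indus) = max(19, 8, 9) = 19
d(p, Mira) = max(7, 5, 14) = 14
d(p, Delta) = max(25, 17, 16) = 25
d(p, Pavo) = max(29, 2, 21) = 29
d(p, Fornax) = max(30, 0, 17) = 30
d(p, Cygnus) = max(34, 7, 13) = 34
The smallest is to Quasar, so p lies in the Voronoi region of Quasar.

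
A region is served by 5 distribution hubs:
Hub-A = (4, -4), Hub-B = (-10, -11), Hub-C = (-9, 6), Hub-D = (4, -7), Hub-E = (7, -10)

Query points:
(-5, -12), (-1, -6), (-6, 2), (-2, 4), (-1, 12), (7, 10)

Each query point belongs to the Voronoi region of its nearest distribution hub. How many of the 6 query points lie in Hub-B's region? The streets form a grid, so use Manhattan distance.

(-5, -12) — d to each: Hub-A:17, Hub-B:6, Hub-C:22, Hub-D:14, Hub-E:14 → nearest is Hub-B
(-1, -6) — d to each: Hub-A:7, Hub-B:14, Hub-C:20, Hub-D:6, Hub-E:12 → nearest is Hub-D
(-6, 2) — d to each: Hub-A:16, Hub-B:17, Hub-C:7, Hub-D:19, Hub-E:25 → nearest is Hub-C
(-2, 4) — d to each: Hub-A:14, Hub-B:23, Hub-C:9, Hub-D:17, Hub-E:23 → nearest is Hub-C
(-1, 12) — d to each: Hub-A:21, Hub-B:32, Hub-C:14, Hub-D:24, Hub-E:30 → nearest is Hub-C
(7, 10) — d to each: Hub-A:17, Hub-B:38, Hub-C:20, Hub-D:20, Hub-E:20 → nearest is Hub-A
1 of the 6 points has Hub-B as nearest.

1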